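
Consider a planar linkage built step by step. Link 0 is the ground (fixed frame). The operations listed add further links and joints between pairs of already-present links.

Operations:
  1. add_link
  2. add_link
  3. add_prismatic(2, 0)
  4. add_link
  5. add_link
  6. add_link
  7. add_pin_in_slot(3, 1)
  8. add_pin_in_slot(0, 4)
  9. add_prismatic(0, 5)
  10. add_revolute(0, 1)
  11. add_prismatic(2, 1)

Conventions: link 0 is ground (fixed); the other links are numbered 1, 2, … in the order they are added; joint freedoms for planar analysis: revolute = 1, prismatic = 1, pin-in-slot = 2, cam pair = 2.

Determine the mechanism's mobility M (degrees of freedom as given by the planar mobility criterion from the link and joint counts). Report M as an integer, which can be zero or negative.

L=1 J1=0 J2=0
add link → L=2 J1=0 J2=0
add link → L=3 J1=0 J2=0
P@2,0 dof=1 J1 → L=3 J1=1 J2=0
add link → L=4 J1=1 J2=0
add link → L=5 J1=1 J2=0
add link → L=6 J1=1 J2=0
PS@3,1 dof=2 J2 → L=6 J1=1 J2=1
PS@0,4 dof=2 J2 → L=6 J1=1 J2=2
P@0,5 dof=1 J1 → L=6 J1=2 J2=2
R@0,1 dof=1 J1 → L=6 J1=3 J2=2
P@2,1 dof=1 J1 → L=6 J1=4 J2=2
M=3(L−1)−2J1−J2=3·5−2·4−2=5

M = 5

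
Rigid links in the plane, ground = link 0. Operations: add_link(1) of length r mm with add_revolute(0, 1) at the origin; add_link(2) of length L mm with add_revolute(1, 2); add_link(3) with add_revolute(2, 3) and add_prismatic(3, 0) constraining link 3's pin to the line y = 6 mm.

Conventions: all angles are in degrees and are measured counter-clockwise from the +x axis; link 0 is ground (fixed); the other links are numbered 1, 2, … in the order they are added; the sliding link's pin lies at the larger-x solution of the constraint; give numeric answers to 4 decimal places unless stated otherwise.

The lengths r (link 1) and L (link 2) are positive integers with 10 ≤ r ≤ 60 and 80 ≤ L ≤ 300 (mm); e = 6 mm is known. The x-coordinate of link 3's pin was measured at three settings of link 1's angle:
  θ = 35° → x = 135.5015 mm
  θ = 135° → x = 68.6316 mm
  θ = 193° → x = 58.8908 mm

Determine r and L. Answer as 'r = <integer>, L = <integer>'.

constraint per measurement: (x − r cos θ)² + (r sin θ − e)² = L²
subtracting the θ₁ and θ₂ equations cancels the r² and L² terms:
r = (x₁² − x₂²) / (2[(x₁cos θ₁ + e sin θ₁) − (x₂cos θ₂ + e sin θ₂)]) = 43.0000 → r = 43
L² = (x₁ − r cos θ₁)² + (r sin θ₁ − e)² = 10404.0066 → L = 102.0000 → L = 102
check at θ₃=193°: x = 58.8908 (printed 58.8908) ✓

r = 43, L = 102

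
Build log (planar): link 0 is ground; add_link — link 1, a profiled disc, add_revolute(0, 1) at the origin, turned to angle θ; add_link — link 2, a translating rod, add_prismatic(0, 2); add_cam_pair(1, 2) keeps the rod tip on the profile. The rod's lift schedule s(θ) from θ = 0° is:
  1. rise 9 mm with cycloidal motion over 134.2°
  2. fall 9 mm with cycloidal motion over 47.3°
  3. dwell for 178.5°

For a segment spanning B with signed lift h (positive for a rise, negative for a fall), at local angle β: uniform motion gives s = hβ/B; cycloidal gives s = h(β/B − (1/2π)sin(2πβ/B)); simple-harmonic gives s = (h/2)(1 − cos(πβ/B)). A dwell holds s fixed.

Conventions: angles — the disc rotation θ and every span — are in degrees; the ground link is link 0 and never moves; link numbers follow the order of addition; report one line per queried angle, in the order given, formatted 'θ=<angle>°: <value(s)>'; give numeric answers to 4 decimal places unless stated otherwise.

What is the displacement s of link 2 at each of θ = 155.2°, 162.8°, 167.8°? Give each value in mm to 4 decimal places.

seg 1 [0°–134.2°] cycloidal, h=9: full span → s += 9 → s = 9.0000
seg 2 [134.2°–181.5°] cycloidal, h=-9: θ=155.2° here. β=21, B=47.3. -9·(0.4440 − sin(2π·0.4440)/(2π)) = -3.5019 → s = 5.4981
seg 2 [134.2°–181.5°] cycloidal, h=-9: θ=162.8° here. β=28.6, B=47.3. -9·(0.6047 − sin(2π·0.6047)/(2π)) = -6.3173 → s = 2.6827
seg 2 [134.2°–181.5°] cycloidal, h=-9: θ=167.8° here. β=33.6, B=47.3. -9·(0.7104 − sin(2π·0.7104)/(2π)) = -7.7814 → s = 1.2186

θ=155.2°: 5.4981
θ=162.8°: 2.6827
θ=167.8°: 1.2186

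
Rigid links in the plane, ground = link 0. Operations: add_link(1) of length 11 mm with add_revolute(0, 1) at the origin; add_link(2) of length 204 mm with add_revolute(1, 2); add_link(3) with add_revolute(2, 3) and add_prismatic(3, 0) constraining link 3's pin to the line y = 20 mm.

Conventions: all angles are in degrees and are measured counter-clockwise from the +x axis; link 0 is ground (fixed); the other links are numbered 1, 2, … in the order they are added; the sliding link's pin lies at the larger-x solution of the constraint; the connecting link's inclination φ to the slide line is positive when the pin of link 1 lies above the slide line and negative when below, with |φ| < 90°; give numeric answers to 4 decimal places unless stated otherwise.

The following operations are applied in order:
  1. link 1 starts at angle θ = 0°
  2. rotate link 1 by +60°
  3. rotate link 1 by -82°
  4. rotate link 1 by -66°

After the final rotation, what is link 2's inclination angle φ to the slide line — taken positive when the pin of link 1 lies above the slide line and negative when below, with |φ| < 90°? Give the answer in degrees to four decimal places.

geometry: r = 11 mm, L = 204 mm, e = 20 mm; θ starts at 0°
rotate link 1 by +60°: θ ← 0° +60° = 60°
rotate link 1 by -82°: θ ← 60° -82° = -22°
rotate link 1 by -66°: θ ← -22° -66° = -88°
h = r sin θ − e = -10.993299 − 20 = -30.993299
sin φ = h / L = -30.993299 / 204 = -0.15192794
φ = arcsin(-0.15192794) = -8.738670°

-8.7387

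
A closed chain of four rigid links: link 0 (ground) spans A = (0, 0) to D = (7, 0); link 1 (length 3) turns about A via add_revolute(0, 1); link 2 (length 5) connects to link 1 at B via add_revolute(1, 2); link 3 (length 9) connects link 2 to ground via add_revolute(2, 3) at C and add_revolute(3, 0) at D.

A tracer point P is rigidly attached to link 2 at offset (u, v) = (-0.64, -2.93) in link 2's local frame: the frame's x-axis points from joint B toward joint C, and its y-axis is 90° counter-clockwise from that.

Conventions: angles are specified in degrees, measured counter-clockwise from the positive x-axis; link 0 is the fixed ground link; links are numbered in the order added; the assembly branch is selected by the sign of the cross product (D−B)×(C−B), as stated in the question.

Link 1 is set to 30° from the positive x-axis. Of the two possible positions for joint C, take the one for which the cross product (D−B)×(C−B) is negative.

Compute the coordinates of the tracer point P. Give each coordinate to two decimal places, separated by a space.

A=(0,0), D=(7.00,0)
B = A + 3.00·(cos30°, sin30°) = (2.5981, 1.5000)
|BD| = 4.6505
circle(B,5.00) ∩ circle(D,9.00): a=-3.6956, h=3.3678
  candidates: C₊=(0.1862,5.8798) cross=15.662; C₋=(-1.9863,-0.4958) cross=-15.662
  branch - wants cross < 0 → take C=(-1.9863,-0.4958) (cross=-15.662)
ex = (C−B)/|BC| = (-0.9169,-0.3992); ey = (0.3992,-0.9169)
P = B + -0.64·ex + -2.93·ey = (2.0153,4.4419)

2.02 4.44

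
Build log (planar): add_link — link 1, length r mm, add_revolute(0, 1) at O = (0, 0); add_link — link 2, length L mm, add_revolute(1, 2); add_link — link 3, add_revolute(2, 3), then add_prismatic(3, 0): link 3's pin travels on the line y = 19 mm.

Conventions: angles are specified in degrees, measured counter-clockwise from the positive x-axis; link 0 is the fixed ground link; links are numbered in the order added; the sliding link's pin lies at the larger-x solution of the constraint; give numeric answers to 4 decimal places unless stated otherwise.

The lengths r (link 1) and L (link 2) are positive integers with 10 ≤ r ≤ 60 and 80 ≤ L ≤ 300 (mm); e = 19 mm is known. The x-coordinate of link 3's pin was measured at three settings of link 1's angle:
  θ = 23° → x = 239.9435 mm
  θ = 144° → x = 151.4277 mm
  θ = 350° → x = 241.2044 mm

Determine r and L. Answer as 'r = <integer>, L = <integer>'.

constraint per measurement: (x − r cos θ)² + (r sin θ − e)² = L²
subtracting the θ₁ and θ₂ equations cancels the r² and L² terms:
r = (x₁² − x₂²) / (2[(x₁cos θ₁ + e sin θ₁) − (x₂cos θ₂ + e sin θ₂)]) = 51.0000 → r = 51
L² = (x₁ − r cos θ₁)² + (r sin θ₁ − e)² = 37248.9923 → L = 193.0000 → L = 193
check at θ₃=350°: x = 241.2044 (printed 241.2044) ✓

r = 51, L = 193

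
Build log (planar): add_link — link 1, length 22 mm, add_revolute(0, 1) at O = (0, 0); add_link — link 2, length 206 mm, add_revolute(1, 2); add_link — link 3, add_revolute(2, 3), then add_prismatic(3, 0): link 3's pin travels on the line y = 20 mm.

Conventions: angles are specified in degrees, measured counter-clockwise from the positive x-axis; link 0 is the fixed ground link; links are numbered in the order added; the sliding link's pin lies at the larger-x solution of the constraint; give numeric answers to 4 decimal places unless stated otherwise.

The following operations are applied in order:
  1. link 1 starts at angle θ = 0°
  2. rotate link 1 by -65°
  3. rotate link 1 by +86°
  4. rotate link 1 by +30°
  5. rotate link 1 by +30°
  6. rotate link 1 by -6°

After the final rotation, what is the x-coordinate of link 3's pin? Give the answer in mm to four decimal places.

geometry: r = 22 mm, L = 206 mm, e = 20 mm; θ starts at 0°
rotate link 1 by -65°: θ ← 0° -65° = -65°
rotate link 1 by +86°: θ ← -65° +86° = 21°
rotate link 1 by +30°: θ ← 21° +30° = 51°
rotate link 1 by +30°: θ ← 51° +30° = 81°
rotate link 1 by -6°: θ ← 81° -6° = 75°
crank pin P = (r cos θ, r sin θ) = (5.694019, 21.250368)
h = r sin θ − e = 21.250368 − 20 = 1.250368
x = r cos θ + √(L² − h²) = 5.694019 + 205.996205 = 211.690224

211.6902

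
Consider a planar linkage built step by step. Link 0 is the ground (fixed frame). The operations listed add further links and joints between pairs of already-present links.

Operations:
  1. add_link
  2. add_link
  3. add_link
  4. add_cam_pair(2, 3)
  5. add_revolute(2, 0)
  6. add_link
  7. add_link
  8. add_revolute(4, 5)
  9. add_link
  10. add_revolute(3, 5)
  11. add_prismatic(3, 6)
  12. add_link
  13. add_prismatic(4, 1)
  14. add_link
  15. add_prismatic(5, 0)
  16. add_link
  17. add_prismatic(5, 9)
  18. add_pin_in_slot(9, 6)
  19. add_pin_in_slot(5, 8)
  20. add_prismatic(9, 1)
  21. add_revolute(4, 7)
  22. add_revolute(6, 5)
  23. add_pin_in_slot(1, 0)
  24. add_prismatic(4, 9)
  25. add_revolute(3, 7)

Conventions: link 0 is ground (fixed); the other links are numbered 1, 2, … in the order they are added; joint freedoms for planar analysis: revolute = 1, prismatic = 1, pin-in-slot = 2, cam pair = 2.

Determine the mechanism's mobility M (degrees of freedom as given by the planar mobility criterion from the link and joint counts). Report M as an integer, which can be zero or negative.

link 0 = ground. State L|J1|J2 = 1|0|0
+link1  2|0|0
+link2  3|0|0
+link3  4|0|0
C(2,3) f=2→J2  4|0|1
R(2,0) f=1→J1  4|1|1
+link4  5|1|1
+link5  6|1|1
R(4,5) f=1→J1  6|2|1
+link6  7|2|1
R(3,5) f=1→J1  7|3|1
P(3,6) f=1→J1  7|4|1
+link7  8|4|1
P(4,1) f=1→J1  8|5|1
+link8  9|5|1
P(5,0) f=1→J1  9|6|1
+link9  10|6|1
P(5,9) f=1→J1  10|7|1
PS(9,6) f=2→J2  10|7|2
PS(5,8) f=2→J2  10|7|3
P(9,1) f=1→J1  10|8|3
R(4,7) f=1→J1  10|9|3
R(6,5) f=1→J1  10|10|3
PS(1,0) f=2→J2  10|10|4
P(4,9) f=1→J1  10|11|4
R(3,7) f=1→J1  10|12|4
M = 3(10−1)−2·12−4 = 27−24−4 = -1

M = -1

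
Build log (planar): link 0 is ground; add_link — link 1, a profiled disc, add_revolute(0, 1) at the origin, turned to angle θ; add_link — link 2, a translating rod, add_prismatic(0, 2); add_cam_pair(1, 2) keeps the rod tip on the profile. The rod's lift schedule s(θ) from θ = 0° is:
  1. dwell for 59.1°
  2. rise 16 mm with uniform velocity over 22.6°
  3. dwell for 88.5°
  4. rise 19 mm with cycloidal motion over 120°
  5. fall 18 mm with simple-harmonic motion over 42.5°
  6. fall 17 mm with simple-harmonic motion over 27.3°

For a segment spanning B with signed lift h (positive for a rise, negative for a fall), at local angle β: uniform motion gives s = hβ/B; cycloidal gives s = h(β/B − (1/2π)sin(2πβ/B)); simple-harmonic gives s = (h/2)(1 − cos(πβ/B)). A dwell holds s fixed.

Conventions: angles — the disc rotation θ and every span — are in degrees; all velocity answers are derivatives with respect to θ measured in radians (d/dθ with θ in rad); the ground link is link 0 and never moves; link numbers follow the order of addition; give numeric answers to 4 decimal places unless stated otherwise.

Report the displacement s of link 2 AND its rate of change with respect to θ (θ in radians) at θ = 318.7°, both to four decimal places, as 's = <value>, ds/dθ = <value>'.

seg 1 [0°–59.1°] dwell: s stays 0.0000
seg 2 [59.1°–81.7°] uniform, h=16: full span → s += 16 → s = 16.0000
seg 3 [81.7°–170.2°] dwell: s stays 16.0000
seg 4 [170.2°–290.2°] cycloidal, h=19: full span → s += 19 → s = 35.0000
seg 5 [290.2°–332.7°] simple-harmonic, h=-18: θ=318.7° here. β=28.5, B=42.5. -18/2·(1 − cos(π·0.6706)) = -13.5957 → s = 21.4043
velocity in seg [290.2°–332.7°] (simple-harmonic), θ in radians: β = 28.5° = 0.4974 rad, B = 42.5° = 0.7418 rad; ds/dθ = (πh/(2B)) sin(πβ/B) = (π·(-18)/(2·0.7418)) sin(π·0.6706) = -32.773547 mm/rad

s = 21.4043, ds/dθ = -32.7735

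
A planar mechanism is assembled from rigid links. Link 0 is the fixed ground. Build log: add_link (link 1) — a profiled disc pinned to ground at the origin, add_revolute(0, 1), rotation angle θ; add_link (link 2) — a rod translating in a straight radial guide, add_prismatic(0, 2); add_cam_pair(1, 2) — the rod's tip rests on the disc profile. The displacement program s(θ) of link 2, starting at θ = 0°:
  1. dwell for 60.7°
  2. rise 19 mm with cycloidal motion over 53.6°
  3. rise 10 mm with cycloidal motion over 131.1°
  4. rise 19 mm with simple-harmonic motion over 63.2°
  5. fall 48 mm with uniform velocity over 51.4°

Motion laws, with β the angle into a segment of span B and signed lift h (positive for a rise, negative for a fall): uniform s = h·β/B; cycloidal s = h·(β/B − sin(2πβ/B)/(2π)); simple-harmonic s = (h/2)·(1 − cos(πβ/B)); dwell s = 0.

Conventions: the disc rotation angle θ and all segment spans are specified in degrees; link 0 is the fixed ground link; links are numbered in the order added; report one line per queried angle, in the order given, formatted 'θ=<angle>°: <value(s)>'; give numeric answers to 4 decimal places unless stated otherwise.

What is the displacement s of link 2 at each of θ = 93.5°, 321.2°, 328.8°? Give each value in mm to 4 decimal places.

seg 1 [0°–60.7°] dwell: s stays 0.0000
seg 2 [60.7°–114.3°] cycloidal, h=19: θ=93.5° here. β=32.8, B=53.6. 19·(0.6119 − sin(2π·0.6119)/(2π)) = 13.5827 → s = 13.5827
seg 2 [60.7°–114.3°] cycloidal, h=19: full span → s += 19 → s = 19.0000
seg 3 [114.3°–245.4°] cycloidal, h=10: full span → s += 10 → s = 29.0000
seg 4 [245.4°–308.6°] simple-harmonic, h=19: full span → s += 19 → s = 48.0000
seg 5 [308.6°–360°] uniform, h=-48: θ=321.2° here. β=12.6, B=51.4. -48·12.6/51.4 = -11.7665 → s = 36.2335
seg 5 [308.6°–360°] uniform, h=-48: θ=328.8° here. β=20.2, B=51.4. -48·20.2/51.4 = -18.8638 → s = 29.1362

θ=93.5°: 13.5827
θ=321.2°: 36.2335
θ=328.8°: 29.1362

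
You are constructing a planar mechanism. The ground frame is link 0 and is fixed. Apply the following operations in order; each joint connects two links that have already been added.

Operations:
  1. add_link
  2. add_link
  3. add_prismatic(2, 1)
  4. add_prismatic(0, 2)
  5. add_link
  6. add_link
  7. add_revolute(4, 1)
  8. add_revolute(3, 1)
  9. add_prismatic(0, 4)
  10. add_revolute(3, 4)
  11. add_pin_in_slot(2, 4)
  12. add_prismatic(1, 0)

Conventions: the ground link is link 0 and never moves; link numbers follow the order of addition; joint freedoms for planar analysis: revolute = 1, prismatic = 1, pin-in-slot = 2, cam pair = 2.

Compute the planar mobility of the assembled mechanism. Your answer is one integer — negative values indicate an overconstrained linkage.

L=1 J1=0 J2=0
add link → L=2 J1=0 J2=0
add link → L=3 J1=0 J2=0
P@2,1 dof=1 J1 → L=3 J1=1 J2=0
P@0,2 dof=1 J1 → L=3 J1=2 J2=0
add link → L=4 J1=2 J2=0
add link → L=5 J1=2 J2=0
R@4,1 dof=1 J1 → L=5 J1=3 J2=0
R@3,1 dof=1 J1 → L=5 J1=4 J2=0
P@0,4 dof=1 J1 → L=5 J1=5 J2=0
R@3,4 dof=1 J1 → L=5 J1=6 J2=0
PS@2,4 dof=2 J2 → L=5 J1=6 J2=1
P@1,0 dof=1 J1 → L=5 J1=7 J2=1
M=3(L−1)−2J1−J2=3·4−2·7−1=-3

M = -3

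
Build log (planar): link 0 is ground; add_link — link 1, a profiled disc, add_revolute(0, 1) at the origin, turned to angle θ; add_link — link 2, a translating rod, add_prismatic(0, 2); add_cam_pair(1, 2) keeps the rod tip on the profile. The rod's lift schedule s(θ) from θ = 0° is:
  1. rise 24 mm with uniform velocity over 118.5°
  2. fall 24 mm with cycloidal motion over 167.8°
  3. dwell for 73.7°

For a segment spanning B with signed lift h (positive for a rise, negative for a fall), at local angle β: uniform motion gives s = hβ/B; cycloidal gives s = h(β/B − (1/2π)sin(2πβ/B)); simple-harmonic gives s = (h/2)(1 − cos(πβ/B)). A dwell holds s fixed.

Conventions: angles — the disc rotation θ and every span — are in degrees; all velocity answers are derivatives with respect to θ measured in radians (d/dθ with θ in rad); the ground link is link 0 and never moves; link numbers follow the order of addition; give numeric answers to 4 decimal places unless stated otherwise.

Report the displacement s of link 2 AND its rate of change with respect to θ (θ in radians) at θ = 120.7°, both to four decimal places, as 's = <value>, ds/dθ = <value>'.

seg 1 [0°–118.5°] uniform, h=24: full span → s += 24 → s = 24.0000
seg 2 [118.5°–286.3°] cycloidal, h=-24: θ=120.7° here. β=2.2, B=167.8. -24·(0.0131 − sin(2π·0.0131)/(2π)) = -0.0004 → s = 23.9996
velocity in seg [118.5°–286.3°] (cycloidal), θ in radians: β = 2.2° = 0.0384 rad, B = 167.8° = 2.9287 rad; ds/dθ = (h/B)(1 − cos(2πβ/B)) = ((-24)/2.9287)(1 − cos(2π·0.0131)) = -0.027790 mm/rad

s = 23.9996, ds/dθ = -0.0278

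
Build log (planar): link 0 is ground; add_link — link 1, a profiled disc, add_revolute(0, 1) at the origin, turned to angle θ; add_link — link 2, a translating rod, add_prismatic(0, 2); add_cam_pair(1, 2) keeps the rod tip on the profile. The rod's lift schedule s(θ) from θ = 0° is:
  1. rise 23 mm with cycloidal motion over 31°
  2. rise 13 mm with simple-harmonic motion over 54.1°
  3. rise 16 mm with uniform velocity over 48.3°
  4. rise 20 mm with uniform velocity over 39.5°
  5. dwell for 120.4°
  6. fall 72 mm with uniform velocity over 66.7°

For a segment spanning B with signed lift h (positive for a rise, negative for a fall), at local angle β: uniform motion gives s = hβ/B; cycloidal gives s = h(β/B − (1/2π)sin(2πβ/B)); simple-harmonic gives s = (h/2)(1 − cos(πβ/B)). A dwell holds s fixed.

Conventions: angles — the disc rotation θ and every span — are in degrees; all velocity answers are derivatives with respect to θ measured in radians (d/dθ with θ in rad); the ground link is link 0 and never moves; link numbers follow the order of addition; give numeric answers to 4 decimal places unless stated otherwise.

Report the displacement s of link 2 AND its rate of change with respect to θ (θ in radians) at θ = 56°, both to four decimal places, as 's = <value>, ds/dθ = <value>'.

seg 1 [0°–31°] cycloidal, h=23: full span → s += 23 → s = 23.0000
seg 2 [31°–85.1°] simple-harmonic, h=13: θ=56° here. β=25, B=54.1. 13/2·(1 − cos(π·0.4621)) = 5.7280 → s = 28.7280
velocity in seg [31°–85.1°] (simple-harmonic), θ in radians: β = 25° = 0.4363 rad, B = 54.1° = 0.9442 rad; ds/dθ = (πh/(2B)) sin(πβ/B) = (π·13/(2·0.9442)) sin(π·0.4621) = 21.473558 mm/rad

s = 28.7280, ds/dθ = 21.4736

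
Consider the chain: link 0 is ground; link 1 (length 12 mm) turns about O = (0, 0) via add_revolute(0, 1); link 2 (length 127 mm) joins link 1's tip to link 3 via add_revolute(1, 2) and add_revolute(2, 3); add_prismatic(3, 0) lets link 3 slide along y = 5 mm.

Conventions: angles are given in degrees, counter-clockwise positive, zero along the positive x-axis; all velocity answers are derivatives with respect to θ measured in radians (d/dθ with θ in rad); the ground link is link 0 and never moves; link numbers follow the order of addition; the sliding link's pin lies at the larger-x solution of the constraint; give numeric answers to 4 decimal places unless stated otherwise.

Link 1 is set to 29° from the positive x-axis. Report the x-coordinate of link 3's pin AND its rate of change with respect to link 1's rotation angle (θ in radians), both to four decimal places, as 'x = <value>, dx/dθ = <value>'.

geometry: r = 12 mm, L = 127 mm, e = 5 mm
crank pin P = (r cos θ, r sin θ) = (10.495436, 5.817715)
h = r sin θ − e = 5.817715 − 5 = 0.817715
x = r cos θ + √(L² − h²) = 10.495436 + 126.997367 = 137.492804
dx/dθ = −r sin θ − h·r cos θ/√(L² − h²) (θ in radians; h = 0.817715) = -5.885294

x = 137.4928, dx/dθ = -5.8853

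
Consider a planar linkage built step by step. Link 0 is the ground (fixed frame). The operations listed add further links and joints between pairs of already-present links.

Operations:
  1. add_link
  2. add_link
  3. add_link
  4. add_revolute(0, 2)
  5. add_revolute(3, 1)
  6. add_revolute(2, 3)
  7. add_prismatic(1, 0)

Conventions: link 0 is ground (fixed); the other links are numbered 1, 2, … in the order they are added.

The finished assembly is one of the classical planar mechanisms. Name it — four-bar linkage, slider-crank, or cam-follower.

links: 4 (incl. ground); joints: 3 revolute, 1 prismatic, 0 higher (cam) pair, forming one closed loop
4 links, 3 revolutes + 1 prismatic in one loop → slider-crank

slider-crank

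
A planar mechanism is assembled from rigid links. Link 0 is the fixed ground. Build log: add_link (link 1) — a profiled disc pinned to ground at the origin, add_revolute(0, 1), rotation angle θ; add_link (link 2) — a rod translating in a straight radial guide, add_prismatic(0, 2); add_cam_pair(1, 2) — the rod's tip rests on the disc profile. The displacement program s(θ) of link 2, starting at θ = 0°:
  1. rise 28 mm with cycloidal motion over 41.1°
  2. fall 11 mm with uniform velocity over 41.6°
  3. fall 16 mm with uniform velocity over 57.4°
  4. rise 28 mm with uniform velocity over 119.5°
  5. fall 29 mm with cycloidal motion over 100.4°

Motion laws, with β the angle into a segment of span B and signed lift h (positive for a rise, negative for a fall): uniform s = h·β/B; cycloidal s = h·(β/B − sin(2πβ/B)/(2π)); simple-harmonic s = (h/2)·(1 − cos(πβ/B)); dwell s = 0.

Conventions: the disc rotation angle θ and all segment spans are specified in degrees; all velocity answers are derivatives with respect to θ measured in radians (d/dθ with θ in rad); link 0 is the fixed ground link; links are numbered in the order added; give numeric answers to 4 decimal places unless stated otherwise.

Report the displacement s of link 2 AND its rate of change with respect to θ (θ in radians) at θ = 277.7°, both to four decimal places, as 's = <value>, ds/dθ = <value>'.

seg 1 [0°–41.1°] cycloidal, h=28: full span → s += 28 → s = 28.0000
seg 2 [41.1°–82.7°] uniform, h=-11: full span → s += -11 → s = 17.0000
seg 3 [82.7°–140.1°] uniform, h=-16: full span → s += -16 → s = 1.0000
seg 4 [140.1°–259.6°] uniform, h=28: full span → s += 28 → s = 29.0000
seg 5 [259.6°–360°] cycloidal, h=-29: θ=277.7° here. β=18.1, B=100.4. -29·(0.1803 − sin(2π·0.1803)/(2π)) = -1.0484 → s = 27.9516
velocity in seg [259.6°–360°] (cycloidal), θ in radians: β = 18.1° = 0.3159 rad, B = 100.4° = 1.7523 rad; ds/dθ = (h/B)(1 − cos(2πβ/B)) = ((-29)/1.7523)(1 − cos(2π·0.1803)) = -9.529361 mm/rad

s = 27.9516, ds/dθ = -9.5294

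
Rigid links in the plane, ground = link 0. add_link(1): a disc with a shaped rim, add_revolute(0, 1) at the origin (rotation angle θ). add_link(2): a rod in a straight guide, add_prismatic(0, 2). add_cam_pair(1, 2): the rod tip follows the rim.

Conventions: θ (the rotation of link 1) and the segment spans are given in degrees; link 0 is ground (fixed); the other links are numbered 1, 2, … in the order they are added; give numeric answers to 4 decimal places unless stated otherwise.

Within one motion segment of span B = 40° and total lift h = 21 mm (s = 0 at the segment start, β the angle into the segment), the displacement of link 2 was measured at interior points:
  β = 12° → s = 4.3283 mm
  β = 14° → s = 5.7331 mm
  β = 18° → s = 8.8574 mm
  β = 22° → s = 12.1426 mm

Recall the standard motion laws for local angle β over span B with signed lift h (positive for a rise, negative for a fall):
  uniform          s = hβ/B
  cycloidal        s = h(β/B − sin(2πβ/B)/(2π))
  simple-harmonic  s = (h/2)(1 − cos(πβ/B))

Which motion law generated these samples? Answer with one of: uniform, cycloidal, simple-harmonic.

candidates at β/B = r: uniform s = h·r (linear in β); cycloidal s = h·(r − sin(2πr)/(2π)); simple-harmonic s = (h/2)(1 − cos(πr))
β=12°: printed 4.3283 | uniform 6.3000, cycloidal 3.1213, simple-harmonic 4.3283
β=14°: printed 5.7331 | uniform 7.3500, cycloidal 4.6461, simple-harmonic 5.7331
β=18°: printed 8.8574 | uniform 9.4500, cycloidal 8.4172, simple-harmonic 8.8574
β=22°: printed 12.1426 | uniform 11.5500, cycloidal 12.5828, simple-harmonic 12.1426
only one law matches every sample → simple-harmonic

simple-harmonic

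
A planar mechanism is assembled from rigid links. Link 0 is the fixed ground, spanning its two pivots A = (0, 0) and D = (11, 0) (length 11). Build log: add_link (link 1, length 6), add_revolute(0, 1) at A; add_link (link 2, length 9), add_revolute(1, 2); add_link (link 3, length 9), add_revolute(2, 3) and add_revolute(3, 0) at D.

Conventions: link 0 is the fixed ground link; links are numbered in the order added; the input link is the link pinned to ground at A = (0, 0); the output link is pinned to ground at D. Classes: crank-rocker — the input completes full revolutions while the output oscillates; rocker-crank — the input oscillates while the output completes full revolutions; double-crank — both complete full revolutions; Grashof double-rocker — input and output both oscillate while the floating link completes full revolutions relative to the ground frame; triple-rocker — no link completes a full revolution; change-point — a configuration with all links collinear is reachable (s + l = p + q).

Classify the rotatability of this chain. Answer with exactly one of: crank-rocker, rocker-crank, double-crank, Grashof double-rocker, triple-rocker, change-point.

lengths: ground=11, input=6, coupler=9, output=9
sorted: s=6 (shortest), l=11 (longest), p+q=18
s + l = 17 vs p + q = 18
s + l < p + q (Grashof) with shortest = input link → crank-rocker

crank-rocker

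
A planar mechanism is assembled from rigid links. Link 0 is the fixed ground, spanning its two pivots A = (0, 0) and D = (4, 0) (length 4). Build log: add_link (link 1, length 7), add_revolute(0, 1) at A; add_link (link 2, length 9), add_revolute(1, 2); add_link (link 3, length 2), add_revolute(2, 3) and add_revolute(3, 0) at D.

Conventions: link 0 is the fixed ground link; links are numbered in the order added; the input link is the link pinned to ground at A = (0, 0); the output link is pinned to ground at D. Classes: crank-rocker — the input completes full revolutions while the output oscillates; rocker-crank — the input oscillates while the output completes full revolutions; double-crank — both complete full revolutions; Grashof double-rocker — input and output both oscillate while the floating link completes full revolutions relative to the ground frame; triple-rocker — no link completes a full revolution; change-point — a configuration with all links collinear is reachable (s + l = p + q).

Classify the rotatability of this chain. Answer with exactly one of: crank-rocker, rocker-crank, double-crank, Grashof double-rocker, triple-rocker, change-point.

lengths: ground=4, input=7, coupler=9, output=2
sorted: s=2 (shortest), l=9 (longest), p+q=11
s + l = 11 vs p + q = 11
s + l = p + q → change-point (collinear configuration reachable)

change-point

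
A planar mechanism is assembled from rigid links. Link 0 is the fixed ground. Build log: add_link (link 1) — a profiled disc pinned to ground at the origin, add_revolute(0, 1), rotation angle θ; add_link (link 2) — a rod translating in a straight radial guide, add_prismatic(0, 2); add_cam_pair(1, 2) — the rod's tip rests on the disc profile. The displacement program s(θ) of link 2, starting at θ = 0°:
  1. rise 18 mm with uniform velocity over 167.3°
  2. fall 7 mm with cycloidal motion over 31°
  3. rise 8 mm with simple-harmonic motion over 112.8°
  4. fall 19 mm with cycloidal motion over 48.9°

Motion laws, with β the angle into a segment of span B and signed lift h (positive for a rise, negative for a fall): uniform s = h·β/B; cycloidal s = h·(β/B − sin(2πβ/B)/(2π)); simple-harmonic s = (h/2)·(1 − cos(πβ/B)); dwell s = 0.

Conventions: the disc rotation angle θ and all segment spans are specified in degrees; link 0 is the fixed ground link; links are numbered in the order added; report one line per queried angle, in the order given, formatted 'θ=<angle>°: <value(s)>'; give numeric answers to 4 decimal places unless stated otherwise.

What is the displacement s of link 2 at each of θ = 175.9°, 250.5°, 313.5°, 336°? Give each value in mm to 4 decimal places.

seg 1 [0°–167.3°] uniform, h=18: full span → s += 18 → s = 18.0000
seg 2 [167.3°–198.3°] cycloidal, h=-7: θ=175.9° here. β=8.6, B=31. -7·(0.2774 − sin(2π·0.2774)/(2π)) = -0.8443 → s = 17.1557
seg 2 [167.3°–198.3°] cycloidal, h=-7: full span → s += -7 → s = 11.0000
seg 3 [198.3°–311.1°] simple-harmonic, h=8: θ=250.5° here. β=52.2, B=112.8. 8/2·(1 − cos(π·0.4628)) = 3.5332 → s = 14.5332
seg 3 [198.3°–311.1°] simple-harmonic, h=8: full span → s += 8 → s = 19.0000
seg 4 [311.1°–360°] cycloidal, h=-19: θ=313.5° here. β=2.4, B=48.9. -19·(0.0491 − sin(2π·0.0491)/(2π)) = -0.0147 → s = 18.9853
seg 4 [311.1°–360°] cycloidal, h=-19: θ=336° here. β=24.9, B=48.9. -19·(0.5092 − sin(2π·0.5092)/(2π)) = -9.8496 → s = 9.1504

θ=175.9°: 17.1557
θ=250.5°: 14.5332
θ=313.5°: 18.9853
θ=336°: 9.1504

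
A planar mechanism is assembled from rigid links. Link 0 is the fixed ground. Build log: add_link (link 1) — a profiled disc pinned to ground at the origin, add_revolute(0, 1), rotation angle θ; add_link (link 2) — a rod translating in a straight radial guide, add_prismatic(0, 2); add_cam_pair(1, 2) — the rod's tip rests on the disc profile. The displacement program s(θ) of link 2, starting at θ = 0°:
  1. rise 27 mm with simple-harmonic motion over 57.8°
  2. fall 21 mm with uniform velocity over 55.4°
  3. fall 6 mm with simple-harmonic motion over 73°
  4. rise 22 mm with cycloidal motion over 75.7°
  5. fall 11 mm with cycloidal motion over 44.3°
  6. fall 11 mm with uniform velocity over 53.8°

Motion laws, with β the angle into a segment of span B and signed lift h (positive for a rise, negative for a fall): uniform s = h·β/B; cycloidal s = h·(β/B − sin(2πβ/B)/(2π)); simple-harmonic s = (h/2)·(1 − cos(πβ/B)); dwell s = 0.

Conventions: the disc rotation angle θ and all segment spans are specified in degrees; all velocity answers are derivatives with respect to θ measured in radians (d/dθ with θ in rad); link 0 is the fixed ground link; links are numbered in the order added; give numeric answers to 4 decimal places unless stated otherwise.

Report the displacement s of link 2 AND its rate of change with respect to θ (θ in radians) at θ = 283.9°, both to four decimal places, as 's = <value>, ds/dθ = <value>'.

seg 1 [0°–57.8°] simple-harmonic, h=27: full span → s += 27 → s = 27.0000
seg 2 [57.8°–113.2°] uniform, h=-21: full span → s += -21 → s = 6.0000
seg 3 [113.2°–186.2°] simple-harmonic, h=-6: full span → s += -6 → s = 0.0000
seg 4 [186.2°–261.9°] cycloidal, h=22: full span → s += 22 → s = 22.0000
seg 5 [261.9°–306.2°] cycloidal, h=-11: θ=283.9° here. β=22, B=44.3. -11·(0.4966 − sin(2π·0.4966)/(2π)) = -5.4255 → s = 16.5745
velocity in seg [261.9°–306.2°] (cycloidal), θ in radians: β = 22° = 0.3840 rad, B = 44.3° = 0.7732 rad; ds/dθ = (h/B)(1 − cos(2πβ/B)) = ((-11)/0.7732)(1 − cos(2π·0.4966)) = -28.450666 mm/rad

s = 16.5745, ds/dθ = -28.4507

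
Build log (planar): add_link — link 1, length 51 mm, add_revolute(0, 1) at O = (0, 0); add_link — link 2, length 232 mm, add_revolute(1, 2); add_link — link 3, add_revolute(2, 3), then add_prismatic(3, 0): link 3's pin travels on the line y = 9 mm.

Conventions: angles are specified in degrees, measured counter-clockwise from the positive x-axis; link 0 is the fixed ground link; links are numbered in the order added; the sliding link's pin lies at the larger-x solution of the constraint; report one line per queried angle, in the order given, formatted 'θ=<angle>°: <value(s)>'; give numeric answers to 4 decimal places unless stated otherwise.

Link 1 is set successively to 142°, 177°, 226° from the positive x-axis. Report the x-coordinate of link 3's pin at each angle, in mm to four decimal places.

geometry: r = 51 mm, L = 232 mm, e = 9 mm
θ=142°: crank pin P = (r cos θ, r sin θ) = (-40.188548, 31.398735)
θ=142°: h = r sin θ − e = 31.398735 − 9 = 22.398735
θ=142°: x = r cos θ + √(L² − h²) = -40.188548 + 230.916211 = 190.727663
θ=177°: crank pin P = (r cos θ, r sin θ) = (-50.930106, 2.669134)
θ=177°: h = r sin θ − e = 2.669134 − 9 = -6.330866
θ=177°: x = r cos θ + √(L² − h²) = -50.930106 + 231.913605 = 180.983499
θ=226°: crank pin P = (r cos θ, r sin θ) = (-35.427577, -36.686330)
θ=226°: h = r sin θ − e = -36.686330 − 9 = -45.686330
θ=226°: x = r cos θ + √(L² − h²) = -35.427577 + 227.457159 = 192.029582

θ=142°: 190.7277
θ=177°: 180.9835
θ=226°: 192.0296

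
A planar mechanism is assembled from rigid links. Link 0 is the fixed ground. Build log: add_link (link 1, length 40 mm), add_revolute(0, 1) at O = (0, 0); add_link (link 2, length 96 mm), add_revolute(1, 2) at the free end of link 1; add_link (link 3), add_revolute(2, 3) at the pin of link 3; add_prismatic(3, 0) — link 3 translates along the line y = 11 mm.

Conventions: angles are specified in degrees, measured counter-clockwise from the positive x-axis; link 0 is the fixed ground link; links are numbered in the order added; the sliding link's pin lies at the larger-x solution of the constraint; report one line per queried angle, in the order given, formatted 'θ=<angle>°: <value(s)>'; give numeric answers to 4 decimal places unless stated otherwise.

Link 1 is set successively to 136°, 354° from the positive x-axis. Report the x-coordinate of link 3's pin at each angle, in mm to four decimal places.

geometry: r = 40 mm, L = 96 mm, e = 11 mm
θ=136°: crank pin P = (r cos θ, r sin θ) = (-28.773592, 27.786335)
θ=136°: h = r sin θ − e = 27.786335 − 11 = 16.786335
θ=136°: x = r cos θ + √(L² − h²) = -28.773592 + 94.520997 = 65.747405
θ=354°: crank pin P = (r cos θ, r sin θ) = (39.780876, -4.181139)
θ=354°: h = r sin θ − e = -4.181139 − 11 = -15.181139
θ=354°: x = r cos θ + √(L² − h²) = 39.780876 + 94.792052 = 134.572927

θ=136°: 65.7474
θ=354°: 134.5729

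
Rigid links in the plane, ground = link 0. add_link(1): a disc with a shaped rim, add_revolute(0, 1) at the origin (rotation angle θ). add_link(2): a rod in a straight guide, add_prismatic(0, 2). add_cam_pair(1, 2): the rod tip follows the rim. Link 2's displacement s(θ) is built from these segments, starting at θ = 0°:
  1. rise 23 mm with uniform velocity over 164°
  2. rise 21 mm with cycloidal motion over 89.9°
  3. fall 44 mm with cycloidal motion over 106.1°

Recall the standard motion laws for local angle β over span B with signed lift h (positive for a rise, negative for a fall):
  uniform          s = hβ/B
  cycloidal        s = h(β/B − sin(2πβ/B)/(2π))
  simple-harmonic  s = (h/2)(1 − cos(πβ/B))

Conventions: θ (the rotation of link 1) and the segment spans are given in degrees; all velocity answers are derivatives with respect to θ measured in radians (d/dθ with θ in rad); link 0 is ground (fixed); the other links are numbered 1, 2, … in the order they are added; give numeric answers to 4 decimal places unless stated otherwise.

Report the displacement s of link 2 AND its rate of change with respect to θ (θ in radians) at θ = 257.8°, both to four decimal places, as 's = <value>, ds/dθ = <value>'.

segment 1 (0° to 164°, uniform, h = 23) is passed completely: s = 0.0000 + (23) = 23.0000
segment 2 (164° to 253.9°, cycloidal, h = 21) is passed completely: s = 23.0000 + (21) = 44.0000
θ = 257.8° falls in segment 3 (253.9° to 360°, cycloidal, h = -44): β = 257.8 − 253.9 = 3.9°, B = 106.1°; Δs = -44·(0.0368 − sin(2π·0.0368)/(2π)) = -0.0143; s = 44.0000 − 0.0143 = 43.9857
velocity in seg [253.9°–360°] (cycloidal), θ in radians: β = 3.9° = 0.0681 rad, B = 106.1° = 1.8518 rad; ds/dθ = (h/B)(1 − cos(2πβ/B)) = ((-44)/1.8518)(1 − cos(2π·0.0368)) = -0.630895 mm/rad

s = 43.9857, ds/dθ = -0.6309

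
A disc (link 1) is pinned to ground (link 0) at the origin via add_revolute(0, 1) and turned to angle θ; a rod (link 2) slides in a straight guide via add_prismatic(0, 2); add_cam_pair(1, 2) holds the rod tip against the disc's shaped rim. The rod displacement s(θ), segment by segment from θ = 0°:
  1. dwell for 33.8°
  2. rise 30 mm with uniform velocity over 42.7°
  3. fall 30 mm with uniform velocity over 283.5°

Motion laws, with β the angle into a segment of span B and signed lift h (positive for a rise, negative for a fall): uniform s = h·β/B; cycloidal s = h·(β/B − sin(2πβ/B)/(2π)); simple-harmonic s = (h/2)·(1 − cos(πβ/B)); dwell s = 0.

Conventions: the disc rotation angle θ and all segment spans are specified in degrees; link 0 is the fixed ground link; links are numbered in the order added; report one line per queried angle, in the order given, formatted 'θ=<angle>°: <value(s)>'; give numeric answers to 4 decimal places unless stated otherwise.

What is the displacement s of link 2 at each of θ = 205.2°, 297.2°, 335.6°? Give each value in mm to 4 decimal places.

segment 1 (0° to 33.8°, dwell): s unchanged at 0.0000
segment 2 (33.8° to 76.5°, uniform, h = 30) is passed completely: s = 0.0000 + (30) = 30.0000
θ = 205.2° falls in segment 3 (76.5° to 360°, uniform, h = -30): β = 205.2 − 76.5 = 128.7°, B = 283.5°; Δs = -30·128.7/283.5 = -13.6190; s = 30.0000 − 13.6190 = 16.3810
θ = 297.2° falls in segment 3 (76.5° to 360°, uniform, h = -30): β = 297.2 − 76.5 = 220.7°, B = 283.5°; Δs = -30·220.7/283.5 = -23.3545; s = 30.0000 − 23.3545 = 6.6455
θ = 335.6° falls in segment 3 (76.5° to 360°, uniform, h = -30): β = 335.6 − 76.5 = 259.1°, B = 283.5°; Δs = -30·259.1/283.5 = -27.4180; s = 30.0000 − 27.4180 = 2.5820

θ=205.2°: 16.3810
θ=297.2°: 6.6455
θ=335.6°: 2.5820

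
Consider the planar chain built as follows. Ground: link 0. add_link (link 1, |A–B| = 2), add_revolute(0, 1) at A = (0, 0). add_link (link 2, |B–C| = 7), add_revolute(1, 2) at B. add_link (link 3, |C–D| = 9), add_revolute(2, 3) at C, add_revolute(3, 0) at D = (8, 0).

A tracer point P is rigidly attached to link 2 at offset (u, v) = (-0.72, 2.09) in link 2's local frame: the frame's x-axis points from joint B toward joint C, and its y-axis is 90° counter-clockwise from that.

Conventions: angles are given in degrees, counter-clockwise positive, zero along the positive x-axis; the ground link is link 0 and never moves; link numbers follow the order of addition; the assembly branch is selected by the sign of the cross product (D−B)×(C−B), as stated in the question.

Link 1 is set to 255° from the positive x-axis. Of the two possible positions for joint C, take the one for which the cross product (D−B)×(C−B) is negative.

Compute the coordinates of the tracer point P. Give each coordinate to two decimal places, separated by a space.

A=(0,0), D=(8.00,0)
B = A + 2.00·(cos255°, sin255°) = (-0.5176, -1.9319)
|BD| = 8.7340
circle(B,7.00) ∩ circle(D,9.00): a=2.5351, h=6.5248
  candidates: C₊=(0.5114,4.9921) cross=56.988; C₋=(3.3978,-7.7344) cross=-56.988
  branch - wants cross < 0 → take C=(3.3978,-7.7344) (cross=-56.988)
ex = (C−B)/|BC| = (0.5594,-0.8289); ey = (0.8289,0.5594)
P = B + -0.72·ex + 2.09·ey = (0.8121,-0.1660)

0.81 -0.17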